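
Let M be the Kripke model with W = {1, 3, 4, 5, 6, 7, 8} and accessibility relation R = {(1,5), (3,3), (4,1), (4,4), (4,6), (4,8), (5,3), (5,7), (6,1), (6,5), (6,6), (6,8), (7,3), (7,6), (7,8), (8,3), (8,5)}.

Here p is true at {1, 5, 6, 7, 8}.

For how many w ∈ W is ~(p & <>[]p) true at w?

1: p & <>[]p is F. ✓
3: p & <>[]p is F. ✓
4: p & <>[]p is F. ✓
5: p & <>[]p is F. ✓
6: p & <>[]p is T. ✗
7: p & <>[]p is T. ✗
8: p & <>[]p is F. ✓
Satisfying worlds: {1, 3, 4, 5, 8}.

5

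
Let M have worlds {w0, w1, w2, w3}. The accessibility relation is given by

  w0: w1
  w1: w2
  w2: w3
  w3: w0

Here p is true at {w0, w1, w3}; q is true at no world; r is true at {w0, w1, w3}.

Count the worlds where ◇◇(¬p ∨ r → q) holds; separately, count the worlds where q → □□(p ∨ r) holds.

For ◇◇(¬p ∨ r → q):
w0: successors {w1}; ◇(¬p ∨ r → q) there: w1:F. ✗
w1: successors {w2}; ◇(¬p ∨ r → q) there: w2:F. ✗
w2: successors {w3}; ◇(¬p ∨ r → q) there: w3:F. ✗
w3: successors {w0}; ◇(¬p ∨ r → q) there: w0:F. ✗
— 0 worlds.
For q → □□(p ∨ r):
w0: q is F, □□(p ∨ r) is F. ✓
w1: q is F, □□(p ∨ r) is T. ✓
w2: q is F, □□(p ∨ r) is T. ✓
w3: q is F, □□(p ∨ r) is T. ✓
— 4 worlds.

0 and 4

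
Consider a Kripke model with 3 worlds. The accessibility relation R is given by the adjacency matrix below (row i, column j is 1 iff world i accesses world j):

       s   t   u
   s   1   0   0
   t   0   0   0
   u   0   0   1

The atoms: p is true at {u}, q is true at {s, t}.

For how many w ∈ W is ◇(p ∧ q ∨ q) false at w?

s: successors {s}; p ∧ q ∨ q there: s:T. ✓
t: no successors, so ◇(p ∧ q ∨ q) fails. ✗
u: successors {u}; p ∧ q ∨ q there: u:F. ✗
Satisfying worlds: {s}.
So ◇(p ∧ q ∨ q) fails at the other 2 worlds.

2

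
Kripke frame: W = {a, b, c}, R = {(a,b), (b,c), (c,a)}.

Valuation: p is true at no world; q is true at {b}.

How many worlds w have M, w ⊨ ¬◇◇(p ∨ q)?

a: ◇◇(p ∨ q) is F. ✓
b: ◇◇(p ∨ q) is F. ✓
c: ◇◇(p ∨ q) is T. ✗
Satisfying worlds: {a, b}.

2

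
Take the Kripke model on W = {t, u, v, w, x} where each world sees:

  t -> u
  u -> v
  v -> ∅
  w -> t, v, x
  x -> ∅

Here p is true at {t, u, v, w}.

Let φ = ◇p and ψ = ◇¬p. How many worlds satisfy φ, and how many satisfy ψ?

3 and 1

For ◇p:
t: successors {u}; p there: u:T. ✓
u: successors {v}; p there: v:T. ✓
v: no successors, so ◇p fails. ✗
w: successors {t, v, x}; p there: t:T, v:T, x:F. ✓
x: no successors, so ◇p fails. ✗
— 3 worlds.
For ◇¬p:
t: successors {u}; ¬p there: u:F. ✗
u: successors {v}; ¬p there: v:F. ✗
v: no successors, so ◇¬p fails. ✗
w: successors {t, v, x}; ¬p there: t:F, v:F, x:T. ✓
x: no successors, so ◇¬p fails. ✗
— 1 world.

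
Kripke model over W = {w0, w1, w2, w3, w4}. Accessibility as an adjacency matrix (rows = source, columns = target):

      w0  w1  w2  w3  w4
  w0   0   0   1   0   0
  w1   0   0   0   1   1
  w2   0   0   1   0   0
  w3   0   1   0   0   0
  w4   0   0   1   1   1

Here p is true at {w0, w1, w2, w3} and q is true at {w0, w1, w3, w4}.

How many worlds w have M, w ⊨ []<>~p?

w0: successors {w2}; <>~p there: w2:F. ✗
w1: successors {w3, w4}; <>~p there: w3:F, w4:T. ✗
w2: successors {w2}; <>~p there: w2:F. ✗
w3: successors {w1}; <>~p there: w1:T. ✓
w4: successors {w2, w3, w4}; <>~p there: w2:F, w3:F, w4:T. ✗
Satisfying worlds: {w3}.

1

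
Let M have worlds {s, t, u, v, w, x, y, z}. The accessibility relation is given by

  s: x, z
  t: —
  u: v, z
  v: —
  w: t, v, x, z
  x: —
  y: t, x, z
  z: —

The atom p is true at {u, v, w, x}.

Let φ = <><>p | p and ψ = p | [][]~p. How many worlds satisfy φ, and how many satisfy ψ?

For <><>p | p:
s: <><>p is F, p is F. ✗
t: <><>p is F, p is F. ✗
u: <><>p is F, p is T. ✓
v: <><>p is F, p is T. ✓
w: <><>p is F, p is T. ✓
x: <><>p is F, p is T. ✓
y: <><>p is F, p is F. ✗
z: <><>p is F, p is F. ✗
— 4 worlds.
For p | [][]~p:
s: p is F, [][]~p is T. ✓
t: p is F, [][]~p is T. ✓
u: p is T, [][]~p is T. ✓
v: p is T, [][]~p is T. ✓
w: p is T, [][]~p is T. ✓
x: p is T, [][]~p is T. ✓
y: p is F, [][]~p is T. ✓
z: p is F, [][]~p is T. ✓
— 8 worlds.

4 and 8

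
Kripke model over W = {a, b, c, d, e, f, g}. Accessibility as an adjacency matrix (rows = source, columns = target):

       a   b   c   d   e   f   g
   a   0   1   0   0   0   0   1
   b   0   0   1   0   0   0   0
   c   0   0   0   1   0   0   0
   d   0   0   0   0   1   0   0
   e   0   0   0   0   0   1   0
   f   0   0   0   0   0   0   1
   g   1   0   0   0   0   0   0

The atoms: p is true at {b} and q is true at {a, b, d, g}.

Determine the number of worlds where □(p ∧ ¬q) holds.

a: successors {b, g}; p ∧ ¬q there: b:F, g:F. ✗
b: successors {c}; p ∧ ¬q there: c:F. ✗
c: successors {d}; p ∧ ¬q there: d:F. ✗
d: successors {e}; p ∧ ¬q there: e:F. ✗
e: successors {f}; p ∧ ¬q there: f:F. ✗
f: successors {g}; p ∧ ¬q there: g:F. ✗
g: successors {a}; p ∧ ¬q there: a:F. ✗
Satisfying worlds: ∅.

0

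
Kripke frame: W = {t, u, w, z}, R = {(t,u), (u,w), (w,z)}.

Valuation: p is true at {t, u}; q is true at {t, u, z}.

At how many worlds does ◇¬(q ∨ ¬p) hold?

0

t: successors {u}; ¬(q ∨ ¬p) there: u:F. ✗
u: successors {w}; ¬(q ∨ ¬p) there: w:F. ✗
w: successors {z}; ¬(q ∨ ¬p) there: z:F. ✗
z: no successors, so ◇¬(q ∨ ¬p) fails. ✗
Satisfying worlds: ∅.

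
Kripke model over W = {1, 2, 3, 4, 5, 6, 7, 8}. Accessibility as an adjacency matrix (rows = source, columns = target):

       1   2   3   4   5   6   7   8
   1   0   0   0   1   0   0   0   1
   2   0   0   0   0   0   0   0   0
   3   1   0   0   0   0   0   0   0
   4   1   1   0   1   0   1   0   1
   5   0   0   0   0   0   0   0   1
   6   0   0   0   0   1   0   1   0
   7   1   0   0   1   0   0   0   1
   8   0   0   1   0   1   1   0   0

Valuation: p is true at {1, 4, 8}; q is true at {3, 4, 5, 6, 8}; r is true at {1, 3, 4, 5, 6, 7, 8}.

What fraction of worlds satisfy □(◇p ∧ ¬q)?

1/4

1: successors {4, 8}; ◇p ∧ ¬q there: 4:F, 8:F. ✗
2: no successors, so □(◇p ∧ ¬q) holds vacuously. ✓
3: successors {1}; ◇p ∧ ¬q there: 1:T. ✓
4: successors {1, 2, 4, 6, 8}; ◇p ∧ ¬q there: 1:T, 2:F, 4:F, 6:F, 8:F. ✗
5: successors {8}; ◇p ∧ ¬q there: 8:F. ✗
6: successors {5, 7}; ◇p ∧ ¬q there: 5:F, 7:T. ✗
7: successors {1, 4, 8}; ◇p ∧ ¬q there: 1:T, 4:F, 8:F. ✗
8: successors {3, 5, 6}; ◇p ∧ ¬q there: 3:F, 5:F, 6:F. ✗
That's 2 of 8 worlds, so 2/8 = 1/4.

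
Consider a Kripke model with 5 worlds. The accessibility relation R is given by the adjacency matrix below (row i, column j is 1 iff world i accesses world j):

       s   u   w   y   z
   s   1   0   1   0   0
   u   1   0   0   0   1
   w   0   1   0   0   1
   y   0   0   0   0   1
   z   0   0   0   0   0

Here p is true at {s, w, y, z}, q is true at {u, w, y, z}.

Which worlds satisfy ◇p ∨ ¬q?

{s, u, w, y}

s: ◇p is T, ¬q is T. ✓
u: ◇p is T, ¬q is F. ✓
w: ◇p is T, ¬q is F. ✓
y: ◇p is T, ¬q is F. ✓
z: ◇p is F, ¬q is F. ✗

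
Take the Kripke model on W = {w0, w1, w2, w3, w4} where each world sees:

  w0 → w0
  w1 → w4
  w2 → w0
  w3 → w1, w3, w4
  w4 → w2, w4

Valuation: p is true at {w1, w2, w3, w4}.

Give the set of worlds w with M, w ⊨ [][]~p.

{w0, w2}

w0: successors {w0}; []~p there: w0:T. ✓
w1: successors {w4}; []~p there: w4:F. ✗
w2: successors {w0}; []~p there: w0:T. ✓
w3: successors {w1, w3, w4}; []~p there: w1:F, w3:F, w4:F. ✗
w4: successors {w2, w4}; []~p there: w2:T, w4:F. ✗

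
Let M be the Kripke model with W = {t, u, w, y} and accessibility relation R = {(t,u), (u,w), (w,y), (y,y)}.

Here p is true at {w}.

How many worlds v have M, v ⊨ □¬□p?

t: successors {u}; ¬□p there: u:F. ✗
u: successors {w}; ¬□p there: w:T. ✓
w: successors {y}; ¬□p there: y:T. ✓
y: successors {y}; ¬□p there: y:T. ✓
Satisfying worlds: {u, w, y}.

3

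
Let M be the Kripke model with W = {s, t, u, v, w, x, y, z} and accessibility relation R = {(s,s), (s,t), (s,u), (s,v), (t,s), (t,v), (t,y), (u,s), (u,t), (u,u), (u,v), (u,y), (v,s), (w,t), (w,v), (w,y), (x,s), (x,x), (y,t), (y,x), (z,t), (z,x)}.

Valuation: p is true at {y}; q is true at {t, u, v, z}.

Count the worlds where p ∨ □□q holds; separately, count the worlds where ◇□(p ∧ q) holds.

For p ∨ □□q:
s: p is F, □□q is F. ✗
t: p is F, □□q is F. ✗
u: p is F, □□q is F. ✗
v: p is F, □□q is F. ✗
w: p is F, □□q is F. ✗
x: p is F, □□q is F. ✗
y: p is T, □□q is F. ✓
z: p is F, □□q is F. ✗
— 1 world.
For ◇□(p ∧ q):
s: successors {s, t, u, v}; □(p ∧ q) there: s:F, t:F, u:F, v:F. ✗
t: successors {s, v, y}; □(p ∧ q) there: s:F, v:F, y:F. ✗
u: successors {s, t, u, v, y}; □(p ∧ q) there: s:F, t:F, u:F, v:F, y:F. ✗
v: successors {s}; □(p ∧ q) there: s:F. ✗
w: successors {t, v, y}; □(p ∧ q) there: t:F, v:F, y:F. ✗
x: successors {s, x}; □(p ∧ q) there: s:F, x:F. ✗
y: successors {t, x}; □(p ∧ q) there: t:F, x:F. ✗
z: successors {t, x}; □(p ∧ q) there: t:F, x:F. ✗
— 0 worlds.

1 and 0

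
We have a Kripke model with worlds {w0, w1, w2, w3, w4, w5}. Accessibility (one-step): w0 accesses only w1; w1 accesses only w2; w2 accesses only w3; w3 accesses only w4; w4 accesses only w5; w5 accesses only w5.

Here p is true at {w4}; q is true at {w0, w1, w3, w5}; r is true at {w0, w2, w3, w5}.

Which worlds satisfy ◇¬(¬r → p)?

w0: successors {w1}; ¬(¬r → p) there: w1:T. ✓
w1: successors {w2}; ¬(¬r → p) there: w2:F. ✗
w2: successors {w3}; ¬(¬r → p) there: w3:F. ✗
w3: successors {w4}; ¬(¬r → p) there: w4:F. ✗
w4: successors {w5}; ¬(¬r → p) there: w5:F. ✗
w5: successors {w5}; ¬(¬r → p) there: w5:F. ✗

{w0}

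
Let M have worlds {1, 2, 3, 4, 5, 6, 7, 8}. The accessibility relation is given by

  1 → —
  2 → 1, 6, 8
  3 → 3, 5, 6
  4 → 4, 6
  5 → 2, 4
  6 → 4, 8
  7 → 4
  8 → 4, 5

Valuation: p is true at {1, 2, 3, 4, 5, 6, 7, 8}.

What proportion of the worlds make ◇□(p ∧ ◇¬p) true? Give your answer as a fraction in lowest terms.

1: no successors, so ◇□(p ∧ ◇¬p) fails. ✗
2: successors {1, 6, 8}; □(p ∧ ◇¬p) there: 1:T, 6:F, 8:F. ✓
3: successors {3, 5, 6}; □(p ∧ ◇¬p) there: 3:F, 5:F, 6:F. ✗
4: successors {4, 6}; □(p ∧ ◇¬p) there: 4:F, 6:F. ✗
5: successors {2, 4}; □(p ∧ ◇¬p) there: 2:F, 4:F. ✗
6: successors {4, 8}; □(p ∧ ◇¬p) there: 4:F, 8:F. ✗
7: successors {4}; □(p ∧ ◇¬p) there: 4:F. ✗
8: successors {4, 5}; □(p ∧ ◇¬p) there: 4:F, 5:F. ✗
That's 1 of 8 worlds, so 1/8.

1/8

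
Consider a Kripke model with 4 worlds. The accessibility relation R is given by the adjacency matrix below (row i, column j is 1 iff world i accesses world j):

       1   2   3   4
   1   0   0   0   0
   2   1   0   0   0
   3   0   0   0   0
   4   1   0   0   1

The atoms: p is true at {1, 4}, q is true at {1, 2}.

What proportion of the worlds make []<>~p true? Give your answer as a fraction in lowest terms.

1: no successors, so []<>~p holds vacuously. ✓
2: successors {1}; <>~p there: 1:F. ✗
3: no successors, so []<>~p holds vacuously. ✓
4: successors {1, 4}; <>~p there: 1:F, 4:F. ✗
That's 2 of 4 worlds, so 2/4 = 1/2.

1/2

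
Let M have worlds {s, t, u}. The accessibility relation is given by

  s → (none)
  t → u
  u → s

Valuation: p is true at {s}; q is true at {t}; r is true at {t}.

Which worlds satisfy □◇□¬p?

s: no successors, so □◇□¬p holds vacuously. ✓
t: successors {u}; ◇□¬p there: u:T. ✓
u: successors {s}; ◇□¬p there: s:F. ✗

{s, t}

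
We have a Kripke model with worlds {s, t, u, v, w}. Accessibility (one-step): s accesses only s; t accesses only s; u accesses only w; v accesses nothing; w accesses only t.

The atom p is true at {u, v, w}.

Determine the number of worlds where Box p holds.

2

s: successors {s}; p there: s:F. ✗
t: successors {s}; p there: s:F. ✗
u: successors {w}; p there: w:T. ✓
v: no successors, so Box p holds vacuously. ✓
w: successors {t}; p there: t:F. ✗
Satisfying worlds: {u, v}.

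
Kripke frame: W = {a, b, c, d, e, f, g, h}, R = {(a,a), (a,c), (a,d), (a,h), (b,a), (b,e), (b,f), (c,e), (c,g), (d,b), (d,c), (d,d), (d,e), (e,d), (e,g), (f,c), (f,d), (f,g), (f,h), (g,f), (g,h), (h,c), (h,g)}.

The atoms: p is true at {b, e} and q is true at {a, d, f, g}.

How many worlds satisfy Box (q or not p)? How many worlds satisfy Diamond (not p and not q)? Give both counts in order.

5 and 5

For Box (q or not p):
a: successors {a, c, d, h}; q or not p there: a:T, c:T, d:T, h:T. ✓
b: successors {a, e, f}; q or not p there: a:T, e:F, f:T. ✗
c: successors {e, g}; q or not p there: e:F, g:T. ✗
d: successors {b, c, d, e}; q or not p there: b:F, c:T, d:T, e:F. ✗
e: successors {d, g}; q or not p there: d:T, g:T. ✓
f: successors {c, d, g, h}; q or not p there: c:T, d:T, g:T, h:T. ✓
g: successors {f, h}; q or not p there: f:T, h:T. ✓
h: successors {c, g}; q or not p there: c:T, g:T. ✓
— 5 worlds.
For Diamond (not p and not q):
a: successors {a, c, d, h}; not p and not q there: a:F, c:T, d:F, h:T. ✓
b: successors {a, e, f}; not p and not q there: a:F, e:F, f:F. ✗
c: successors {e, g}; not p and not q there: e:F, g:F. ✗
d: successors {b, c, d, e}; not p and not q there: b:F, c:T, d:F, e:F. ✓
e: successors {d, g}; not p and not q there: d:F, g:F. ✗
f: successors {c, d, g, h}; not p and not q there: c:T, d:F, g:F, h:T. ✓
g: successors {f, h}; not p and not q there: f:F, h:T. ✓
h: successors {c, g}; not p and not q there: c:T, g:F. ✓
— 5 worlds.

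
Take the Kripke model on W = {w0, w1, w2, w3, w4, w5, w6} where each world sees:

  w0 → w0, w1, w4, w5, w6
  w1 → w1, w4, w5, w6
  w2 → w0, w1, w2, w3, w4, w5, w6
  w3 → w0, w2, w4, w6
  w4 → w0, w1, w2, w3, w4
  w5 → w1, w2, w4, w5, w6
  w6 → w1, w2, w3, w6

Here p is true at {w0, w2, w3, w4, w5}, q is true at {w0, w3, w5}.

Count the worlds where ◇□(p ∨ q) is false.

w0: successors {w0, w1, w4, w5, w6}; □(p ∨ q) there: w0:F, w1:F, w4:F, w5:F, w6:F. ✗
w1: successors {w1, w4, w5, w6}; □(p ∨ q) there: w1:F, w4:F, w5:F, w6:F. ✗
w2: successors {w0, w1, w2, w3, w4, w5, w6}; □(p ∨ q) there: w0:F, w1:F, w2:F, w3:F, w4:F, w5:F, w6:F. ✗
w3: successors {w0, w2, w4, w6}; □(p ∨ q) there: w0:F, w2:F, w4:F, w6:F. ✗
w4: successors {w0, w1, w2, w3, w4}; □(p ∨ q) there: w0:F, w1:F, w2:F, w3:F, w4:F. ✗
w5: successors {w1, w2, w4, w5, w6}; □(p ∨ q) there: w1:F, w2:F, w4:F, w5:F, w6:F. ✗
w6: successors {w1, w2, w3, w6}; □(p ∨ q) there: w1:F, w2:F, w3:F, w6:F. ✗
Satisfying worlds: ∅.
So ◇□(p ∨ q) fails at the other 7 worlds.

7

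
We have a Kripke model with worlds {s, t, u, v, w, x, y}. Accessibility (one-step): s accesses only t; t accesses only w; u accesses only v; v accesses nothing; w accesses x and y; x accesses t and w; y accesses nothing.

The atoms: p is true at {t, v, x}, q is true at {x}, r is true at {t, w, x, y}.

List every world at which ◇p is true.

{s, u, w, x}

s: successors {t}; p there: t:T. ✓
t: successors {w}; p there: w:F. ✗
u: successors {v}; p there: v:T. ✓
v: no successors, so ◇p fails. ✗
w: successors {x, y}; p there: x:T, y:F. ✓
x: successors {t, w}; p there: t:T, w:F. ✓
y: no successors, so ◇p fails. ✗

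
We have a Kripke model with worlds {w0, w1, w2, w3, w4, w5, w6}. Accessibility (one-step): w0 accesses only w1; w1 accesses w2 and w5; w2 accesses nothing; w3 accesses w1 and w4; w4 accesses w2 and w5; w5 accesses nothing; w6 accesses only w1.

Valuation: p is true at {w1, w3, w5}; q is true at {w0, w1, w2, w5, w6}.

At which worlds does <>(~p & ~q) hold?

w0: successors {w1}; ~p & ~q there: w1:F. ✗
w1: successors {w2, w5}; ~p & ~q there: w2:F, w5:F. ✗
w2: no successors, so <>(~p & ~q) fails. ✗
w3: successors {w1, w4}; ~p & ~q there: w1:F, w4:T. ✓
w4: successors {w2, w5}; ~p & ~q there: w2:F, w5:F. ✗
w5: no successors, so <>(~p & ~q) fails. ✗
w6: successors {w1}; ~p & ~q there: w1:F. ✗

{w3}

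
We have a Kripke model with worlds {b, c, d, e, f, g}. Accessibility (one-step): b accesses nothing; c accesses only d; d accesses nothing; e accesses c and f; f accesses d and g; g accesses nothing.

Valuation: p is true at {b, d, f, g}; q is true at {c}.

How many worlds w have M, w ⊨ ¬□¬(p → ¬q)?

b: □¬(p → ¬q) is T. ✗
c: □¬(p → ¬q) is F. ✓
d: □¬(p → ¬q) is T. ✗
e: □¬(p → ¬q) is F. ✓
f: □¬(p → ¬q) is F. ✓
g: □¬(p → ¬q) is T. ✗
Satisfying worlds: {c, e, f}.

3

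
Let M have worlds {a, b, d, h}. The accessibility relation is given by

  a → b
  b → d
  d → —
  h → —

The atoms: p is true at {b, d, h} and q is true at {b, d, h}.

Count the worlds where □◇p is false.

a: successors {b}; ◇p there: b:T. ✓
b: successors {d}; ◇p there: d:F. ✗
d: no successors, so □◇p holds vacuously. ✓
h: no successors, so □◇p holds vacuously. ✓
Satisfying worlds: {a, d, h}.
So □◇p fails at the other 1 world.

1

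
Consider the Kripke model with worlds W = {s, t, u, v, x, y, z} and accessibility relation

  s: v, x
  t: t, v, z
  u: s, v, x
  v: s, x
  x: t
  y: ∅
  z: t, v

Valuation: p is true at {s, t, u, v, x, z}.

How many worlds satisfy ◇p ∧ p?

s: ◇p is T, p is T. ✓
t: ◇p is T, p is T. ✓
u: ◇p is T, p is T. ✓
v: ◇p is T, p is T. ✓
x: ◇p is T, p is T. ✓
y: ◇p is F, p is F. ✗
z: ◇p is T, p is T. ✓
Satisfying worlds: {s, t, u, v, x, z}.

6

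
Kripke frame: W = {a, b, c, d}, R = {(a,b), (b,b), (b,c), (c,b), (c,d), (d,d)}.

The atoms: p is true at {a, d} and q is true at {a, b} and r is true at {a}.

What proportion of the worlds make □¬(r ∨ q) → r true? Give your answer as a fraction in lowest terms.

a: □¬(r ∨ q) is F, r is T. ✓
b: □¬(r ∨ q) is F, r is F. ✓
c: □¬(r ∨ q) is F, r is F. ✓
d: □¬(r ∨ q) is T, r is F. ✗
That's 3 of 4 worlds, so 3/4.

3/4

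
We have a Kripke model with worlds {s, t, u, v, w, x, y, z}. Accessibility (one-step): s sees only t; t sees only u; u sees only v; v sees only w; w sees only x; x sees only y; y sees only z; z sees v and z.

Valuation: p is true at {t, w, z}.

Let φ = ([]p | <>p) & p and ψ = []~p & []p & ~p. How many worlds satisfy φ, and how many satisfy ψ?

1 and 0

For ([]p | <>p) & p:
s: []p | <>p is T, p is F. ✗
t: []p | <>p is F, p is T. ✗
u: []p | <>p is F, p is F. ✗
v: []p | <>p is T, p is F. ✗
w: []p | <>p is F, p is T. ✗
x: []p | <>p is F, p is F. ✗
y: []p | <>p is T, p is F. ✗
z: []p | <>p is T, p is T. ✓
— 1 world.
For []~p & []p & ~p:
s: []~p & []p is F, ~p is T. ✗
t: []~p & []p is F, ~p is F. ✗
u: []~p & []p is F, ~p is T. ✗
v: []~p & []p is F, ~p is T. ✗
w: []~p & []p is F, ~p is F. ✗
x: []~p & []p is F, ~p is T. ✗
y: []~p & []p is F, ~p is T. ✗
z: []~p & []p is F, ~p is F. ✗
— 0 worlds.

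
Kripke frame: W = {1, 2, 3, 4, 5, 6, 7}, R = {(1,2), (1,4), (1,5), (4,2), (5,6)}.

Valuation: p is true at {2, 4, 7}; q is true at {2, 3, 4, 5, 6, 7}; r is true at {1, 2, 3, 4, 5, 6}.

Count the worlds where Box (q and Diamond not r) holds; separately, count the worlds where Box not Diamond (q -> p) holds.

4 and 6

For Box (q and Diamond not r):
1: successors {2, 4, 5}; q and Diamond not r there: 2:F, 4:F, 5:F. ✗
2: no successors, so Box (q and Diamond not r) holds vacuously. ✓
3: no successors, so Box (q and Diamond not r) holds vacuously. ✓
4: successors {2}; q and Diamond not r there: 2:F. ✗
5: successors {6}; q and Diamond not r there: 6:F. ✗
6: no successors, so Box (q and Diamond not r) holds vacuously. ✓
7: no successors, so Box (q and Diamond not r) holds vacuously. ✓
— 4 worlds.
For Box not Diamond (q -> p):
1: successors {2, 4, 5}; not Diamond (q -> p) there: 2:T, 4:F, 5:T. ✗
2: no successors, so Box not Diamond (q -> p) holds vacuously. ✓
3: no successors, so Box not Diamond (q -> p) holds vacuously. ✓
4: successors {2}; not Diamond (q -> p) there: 2:T. ✓
5: successors {6}; not Diamond (q -> p) there: 6:T. ✓
6: no successors, so Box not Diamond (q -> p) holds vacuously. ✓
7: no successors, so Box not Diamond (q -> p) holds vacuously. ✓
— 6 worlds.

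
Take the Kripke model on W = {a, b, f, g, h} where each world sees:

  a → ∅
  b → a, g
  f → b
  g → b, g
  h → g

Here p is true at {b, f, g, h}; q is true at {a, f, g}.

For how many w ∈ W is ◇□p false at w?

2

a: no successors, so ◇□p fails. ✗
b: successors {a, g}; □p there: a:T, g:T. ✓
f: successors {b}; □p there: b:F. ✗
g: successors {b, g}; □p there: b:F, g:T. ✓
h: successors {g}; □p there: g:T. ✓
Satisfying worlds: {b, g, h}.
So ◇□p fails at the other 2 worlds.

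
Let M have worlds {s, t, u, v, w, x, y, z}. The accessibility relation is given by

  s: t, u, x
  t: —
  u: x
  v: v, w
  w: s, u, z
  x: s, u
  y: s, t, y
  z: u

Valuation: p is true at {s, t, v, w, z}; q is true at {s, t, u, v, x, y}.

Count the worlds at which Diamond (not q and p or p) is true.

5

s: successors {t, u, x}; not q and p or p there: t:T, u:F, x:F. ✓
t: no successors, so Diamond (not q and p or p) fails. ✗
u: successors {x}; not q and p or p there: x:F. ✗
v: successors {v, w}; not q and p or p there: v:T, w:T. ✓
w: successors {s, u, z}; not q and p or p there: s:T, u:F, z:T. ✓
x: successors {s, u}; not q and p or p there: s:T, u:F. ✓
y: successors {s, t, y}; not q and p or p there: s:T, t:T, y:F. ✓
z: successors {u}; not q and p or p there: u:F. ✗
Satisfying worlds: {s, v, w, x, y}.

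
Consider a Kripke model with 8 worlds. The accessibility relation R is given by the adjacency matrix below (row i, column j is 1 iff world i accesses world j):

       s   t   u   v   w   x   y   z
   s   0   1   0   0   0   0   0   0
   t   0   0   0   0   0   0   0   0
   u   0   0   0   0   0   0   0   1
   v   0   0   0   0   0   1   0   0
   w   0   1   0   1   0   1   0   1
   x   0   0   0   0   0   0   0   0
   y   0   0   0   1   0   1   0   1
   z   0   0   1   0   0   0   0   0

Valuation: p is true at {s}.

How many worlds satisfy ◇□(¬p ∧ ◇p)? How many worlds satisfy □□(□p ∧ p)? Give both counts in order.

For ◇□(¬p ∧ ◇p):
s: successors {t}; □(¬p ∧ ◇p) there: t:T. ✓
t: no successors, so ◇□(¬p ∧ ◇p) fails. ✗
u: successors {z}; □(¬p ∧ ◇p) there: z:F. ✗
v: successors {x}; □(¬p ∧ ◇p) there: x:T. ✓
w: successors {t, v, x, z}; □(¬p ∧ ◇p) there: t:T, v:F, x:T, z:F. ✓
x: no successors, so ◇□(¬p ∧ ◇p) fails. ✗
y: successors {v, x, z}; □(¬p ∧ ◇p) there: v:F, x:T, z:F. ✓
z: successors {u}; □(¬p ∧ ◇p) there: u:F. ✗
— 4 worlds.
For □□(□p ∧ p):
s: successors {t}; □(□p ∧ p) there: t:T. ✓
t: no successors, so □□(□p ∧ p) holds vacuously. ✓
u: successors {z}; □(□p ∧ p) there: z:F. ✗
v: successors {x}; □(□p ∧ p) there: x:T. ✓
w: successors {t, v, x, z}; □(□p ∧ p) there: t:T, v:F, x:T, z:F. ✗
x: no successors, so □□(□p ∧ p) holds vacuously. ✓
y: successors {v, x, z}; □(□p ∧ p) there: v:F, x:T, z:F. ✗
z: successors {u}; □(□p ∧ p) there: u:F. ✗
— 4 worlds.

4 and 4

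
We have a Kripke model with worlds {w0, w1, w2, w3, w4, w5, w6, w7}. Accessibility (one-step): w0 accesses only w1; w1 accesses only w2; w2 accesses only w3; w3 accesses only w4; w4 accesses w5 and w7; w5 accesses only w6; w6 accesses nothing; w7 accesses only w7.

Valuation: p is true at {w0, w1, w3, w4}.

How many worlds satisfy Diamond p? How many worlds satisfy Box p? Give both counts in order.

For Diamond p:
w0: successors {w1}; p there: w1:T. ✓
w1: successors {w2}; p there: w2:F. ✗
w2: successors {w3}; p there: w3:T. ✓
w3: successors {w4}; p there: w4:T. ✓
w4: successors {w5, w7}; p there: w5:F, w7:F. ✗
w5: successors {w6}; p there: w6:F. ✗
w6: no successors, so Diamond p fails. ✗
w7: successors {w7}; p there: w7:F. ✗
— 3 worlds.
For Box p:
w0: successors {w1}; p there: w1:T. ✓
w1: successors {w2}; p there: w2:F. ✗
w2: successors {w3}; p there: w3:T. ✓
w3: successors {w4}; p there: w4:T. ✓
w4: successors {w5, w7}; p there: w5:F, w7:F. ✗
w5: successors {w6}; p there: w6:F. ✗
w6: no successors, so Box p holds vacuously. ✓
w7: successors {w7}; p there: w7:F. ✗
— 4 worlds.

3 and 4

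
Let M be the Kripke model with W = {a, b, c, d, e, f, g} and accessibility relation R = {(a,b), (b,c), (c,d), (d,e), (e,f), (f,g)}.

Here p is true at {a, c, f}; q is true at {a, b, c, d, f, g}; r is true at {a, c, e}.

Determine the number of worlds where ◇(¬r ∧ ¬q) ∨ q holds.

a: ◇(¬r ∧ ¬q) is F, q is T. ✓
b: ◇(¬r ∧ ¬q) is F, q is T. ✓
c: ◇(¬r ∧ ¬q) is F, q is T. ✓
d: ◇(¬r ∧ ¬q) is F, q is T. ✓
e: ◇(¬r ∧ ¬q) is F, q is F. ✗
f: ◇(¬r ∧ ¬q) is F, q is T. ✓
g: ◇(¬r ∧ ¬q) is F, q is T. ✓
Satisfying worlds: {a, b, c, d, f, g}.

6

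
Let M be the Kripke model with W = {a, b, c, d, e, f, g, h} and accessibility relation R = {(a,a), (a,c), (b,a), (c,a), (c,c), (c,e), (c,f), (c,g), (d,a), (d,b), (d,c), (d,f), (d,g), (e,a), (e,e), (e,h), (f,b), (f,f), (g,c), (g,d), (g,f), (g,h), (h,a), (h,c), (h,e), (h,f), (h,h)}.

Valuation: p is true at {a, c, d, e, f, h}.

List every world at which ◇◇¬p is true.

a: successors {a, c}; ◇¬p there: a:F, c:T. ✓
b: successors {a}; ◇¬p there: a:F. ✗
c: successors {a, c, e, f, g}; ◇¬p there: a:F, c:T, e:F, f:T, g:F. ✓
d: successors {a, b, c, f, g}; ◇¬p there: a:F, b:F, c:T, f:T, g:F. ✓
e: successors {a, e, h}; ◇¬p there: a:F, e:F, h:F. ✗
f: successors {b, f}; ◇¬p there: b:F, f:T. ✓
g: successors {c, d, f, h}; ◇¬p there: c:T, d:T, f:T, h:F. ✓
h: successors {a, c, e, f, h}; ◇¬p there: a:F, c:T, e:F, f:T, h:F. ✓

{a, c, d, f, g, h}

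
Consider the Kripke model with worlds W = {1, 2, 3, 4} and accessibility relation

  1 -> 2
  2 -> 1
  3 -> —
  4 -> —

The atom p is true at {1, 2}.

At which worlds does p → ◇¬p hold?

1: p is T, ◇¬p is F. ✗
2: p is T, ◇¬p is F. ✗
3: p is F, ◇¬p is F. ✓
4: p is F, ◇¬p is F. ✓

{3, 4}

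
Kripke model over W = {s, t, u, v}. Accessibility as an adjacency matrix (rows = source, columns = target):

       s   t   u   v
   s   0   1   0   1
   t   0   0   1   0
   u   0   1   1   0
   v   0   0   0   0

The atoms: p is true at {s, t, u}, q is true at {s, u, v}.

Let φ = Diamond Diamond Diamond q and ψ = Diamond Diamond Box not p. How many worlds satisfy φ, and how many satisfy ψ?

3 and 0

For Diamond Diamond Diamond q:
s: successors {t, v}; Diamond Diamond q there: t:T, v:F. ✓
t: successors {u}; Diamond Diamond q there: u:T. ✓
u: successors {t, u}; Diamond Diamond q there: t:T, u:T. ✓
v: no successors, so Diamond Diamond Diamond q fails. ✗
— 3 worlds.
For Diamond Diamond Box not p:
s: successors {t, v}; Diamond Box not p there: t:F, v:F. ✗
t: successors {u}; Diamond Box not p there: u:F. ✗
u: successors {t, u}; Diamond Box not p there: t:F, u:F. ✗
v: no successors, so Diamond Diamond Box not p fails. ✗
— 0 worlds.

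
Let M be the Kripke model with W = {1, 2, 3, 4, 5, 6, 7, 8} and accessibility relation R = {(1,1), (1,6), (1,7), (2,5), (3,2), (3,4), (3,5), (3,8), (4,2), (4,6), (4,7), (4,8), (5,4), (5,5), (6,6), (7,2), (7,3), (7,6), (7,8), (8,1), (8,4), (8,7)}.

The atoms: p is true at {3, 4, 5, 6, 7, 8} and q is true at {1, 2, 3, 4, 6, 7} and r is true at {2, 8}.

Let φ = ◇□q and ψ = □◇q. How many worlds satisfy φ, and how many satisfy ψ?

6 and 5

For ◇□q:
1: successors {1, 6, 7}; □q there: 1:T, 6:T, 7:F. ✓
2: successors {5}; □q there: 5:F. ✗
3: successors {2, 4, 5, 8}; □q there: 2:F, 4:F, 5:F, 8:T. ✓
4: successors {2, 6, 7, 8}; □q there: 2:F, 6:T, 7:F, 8:T. ✓
5: successors {4, 5}; □q there: 4:F, 5:F. ✗
6: successors {6}; □q there: 6:T. ✓
7: successors {2, 3, 6, 8}; □q there: 2:F, 3:F, 6:T, 8:T. ✓
8: successors {1, 4, 7}; □q there: 1:T, 4:F, 7:F. ✓
— 6 worlds.
For □◇q:
1: successors {1, 6, 7}; ◇q there: 1:T, 6:T, 7:T. ✓
2: successors {5}; ◇q there: 5:T. ✓
3: successors {2, 4, 5, 8}; ◇q there: 2:F, 4:T, 5:T, 8:T. ✗
4: successors {2, 6, 7, 8}; ◇q there: 2:F, 6:T, 7:T, 8:T. ✗
5: successors {4, 5}; ◇q there: 4:T, 5:T. ✓
6: successors {6}; ◇q there: 6:T. ✓
7: successors {2, 3, 6, 8}; ◇q there: 2:F, 3:T, 6:T, 8:T. ✗
8: successors {1, 4, 7}; ◇q there: 1:T, 4:T, 7:T. ✓
— 5 worlds.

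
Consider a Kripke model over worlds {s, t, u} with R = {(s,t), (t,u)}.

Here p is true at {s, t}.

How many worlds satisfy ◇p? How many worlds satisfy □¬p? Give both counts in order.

1 and 2

For ◇p:
s: successors {t}; p there: t:T. ✓
t: successors {u}; p there: u:F. ✗
u: no successors, so ◇p fails. ✗
— 1 world.
For □¬p:
s: successors {t}; ¬p there: t:F. ✗
t: successors {u}; ¬p there: u:T. ✓
u: no successors, so □¬p holds vacuously. ✓
— 2 worlds.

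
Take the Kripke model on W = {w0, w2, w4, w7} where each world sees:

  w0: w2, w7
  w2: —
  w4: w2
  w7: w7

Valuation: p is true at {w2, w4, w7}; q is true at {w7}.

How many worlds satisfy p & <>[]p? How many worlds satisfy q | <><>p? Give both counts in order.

2 and 2

For p & <>[]p:
w0: p is F, <>[]p is T. ✗
w2: p is T, <>[]p is F. ✗
w4: p is T, <>[]p is T. ✓
w7: p is T, <>[]p is T. ✓
— 2 worlds.
For q | <><>p:
w0: q is F, <><>p is T. ✓
w2: q is F, <><>p is F. ✗
w4: q is F, <><>p is F. ✗
w7: q is T, <><>p is T. ✓
— 2 worlds.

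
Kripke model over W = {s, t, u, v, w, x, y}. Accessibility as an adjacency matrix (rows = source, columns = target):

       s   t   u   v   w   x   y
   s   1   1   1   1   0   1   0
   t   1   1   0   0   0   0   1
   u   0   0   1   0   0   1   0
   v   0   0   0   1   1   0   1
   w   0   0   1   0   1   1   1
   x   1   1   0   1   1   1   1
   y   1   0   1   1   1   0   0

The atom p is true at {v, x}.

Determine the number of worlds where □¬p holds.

s: successors {s, t, u, v, x}; ¬p there: s:T, t:T, u:T, v:F, x:F. ✗
t: successors {s, t, y}; ¬p there: s:T, t:T, y:T. ✓
u: successors {u, x}; ¬p there: u:T, x:F. ✗
v: successors {v, w, y}; ¬p there: v:F, w:T, y:T. ✗
w: successors {u, w, x, y}; ¬p there: u:T, w:T, x:F, y:T. ✗
x: successors {s, t, v, w, x, y}; ¬p there: s:T, t:T, v:F, w:T, x:F, y:T. ✗
y: successors {s, u, v, w}; ¬p there: s:T, u:T, v:F, w:T. ✗
Satisfying worlds: {t}.

1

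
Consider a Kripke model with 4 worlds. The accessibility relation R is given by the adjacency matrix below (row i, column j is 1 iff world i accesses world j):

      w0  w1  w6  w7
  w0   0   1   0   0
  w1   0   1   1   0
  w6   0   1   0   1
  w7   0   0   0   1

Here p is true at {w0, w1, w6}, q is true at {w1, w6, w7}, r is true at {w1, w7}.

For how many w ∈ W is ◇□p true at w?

w0: successors {w1}; □p there: w1:T. ✓
w1: successors {w1, w6}; □p there: w1:T, w6:F. ✓
w6: successors {w1, w7}; □p there: w1:T, w7:F. ✓
w7: successors {w7}; □p there: w7:F. ✗
Satisfying worlds: {w0, w1, w6}.

3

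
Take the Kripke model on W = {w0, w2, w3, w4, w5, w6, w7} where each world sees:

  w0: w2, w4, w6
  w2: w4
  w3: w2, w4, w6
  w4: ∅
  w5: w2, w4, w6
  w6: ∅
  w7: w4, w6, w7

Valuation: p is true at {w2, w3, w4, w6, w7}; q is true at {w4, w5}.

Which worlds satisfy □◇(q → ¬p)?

w0: successors {w2, w4, w6}; ◇(q → ¬p) there: w2:F, w4:F, w6:F. ✗
w2: successors {w4}; ◇(q → ¬p) there: w4:F. ✗
w3: successors {w2, w4, w6}; ◇(q → ¬p) there: w2:F, w4:F, w6:F. ✗
w4: no successors, so □◇(q → ¬p) holds vacuously. ✓
w5: successors {w2, w4, w6}; ◇(q → ¬p) there: w2:F, w4:F, w6:F. ✗
w6: no successors, so □◇(q → ¬p) holds vacuously. ✓
w7: successors {w4, w6, w7}; ◇(q → ¬p) there: w4:F, w6:F, w7:T. ✗

{w4, w6}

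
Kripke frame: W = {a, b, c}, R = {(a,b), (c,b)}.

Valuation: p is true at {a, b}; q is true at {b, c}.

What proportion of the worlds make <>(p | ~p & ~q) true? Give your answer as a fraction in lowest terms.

2/3

a: successors {b}; p | ~p & ~q there: b:T. ✓
b: no successors, so <>(p | ~p & ~q) fails. ✗
c: successors {b}; p | ~p & ~q there: b:T. ✓
That's 2 of 3 worlds, so 2/3.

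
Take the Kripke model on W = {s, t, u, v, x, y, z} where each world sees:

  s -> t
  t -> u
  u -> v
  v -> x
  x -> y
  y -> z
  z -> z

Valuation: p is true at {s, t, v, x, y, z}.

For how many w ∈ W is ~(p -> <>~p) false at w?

s: p -> <>~p is F. ✓
t: p -> <>~p is T. ✗
u: p -> <>~p is T. ✗
v: p -> <>~p is F. ✓
x: p -> <>~p is F. ✓
y: p -> <>~p is F. ✓
z: p -> <>~p is F. ✓
Satisfying worlds: {s, v, x, y, z}.
So ~(p -> <>~p) fails at the other 2 worlds.

2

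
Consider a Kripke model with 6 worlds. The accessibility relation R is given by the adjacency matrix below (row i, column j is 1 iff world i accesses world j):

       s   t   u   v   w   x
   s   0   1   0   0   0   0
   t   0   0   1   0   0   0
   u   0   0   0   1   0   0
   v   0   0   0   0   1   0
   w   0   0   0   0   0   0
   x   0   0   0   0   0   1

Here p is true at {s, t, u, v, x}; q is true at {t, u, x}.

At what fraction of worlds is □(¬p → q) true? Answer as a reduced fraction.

5/6

s: successors {t}; ¬p → q there: t:T. ✓
t: successors {u}; ¬p → q there: u:T. ✓
u: successors {v}; ¬p → q there: v:T. ✓
v: successors {w}; ¬p → q there: w:F. ✗
w: no successors, so □(¬p → q) holds vacuously. ✓
x: successors {x}; ¬p → q there: x:T. ✓
That's 5 of 6 worlds, so 5/6.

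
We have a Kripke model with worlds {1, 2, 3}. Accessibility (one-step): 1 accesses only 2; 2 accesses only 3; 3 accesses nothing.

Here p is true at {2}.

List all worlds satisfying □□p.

1: successors {2}; □p there: 2:F. ✗
2: successors {3}; □p there: 3:T. ✓
3: no successors, so □□p holds vacuously. ✓

{2, 3}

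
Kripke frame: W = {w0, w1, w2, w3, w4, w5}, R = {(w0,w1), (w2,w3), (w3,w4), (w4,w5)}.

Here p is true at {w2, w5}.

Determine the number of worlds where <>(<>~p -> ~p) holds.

4

w0: successors {w1}; <>~p -> ~p there: w1:T. ✓
w1: no successors, so <>(<>~p -> ~p) fails. ✗
w2: successors {w3}; <>~p -> ~p there: w3:T. ✓
w3: successors {w4}; <>~p -> ~p there: w4:T. ✓
w4: successors {w5}; <>~p -> ~p there: w5:T. ✓
w5: no successors, so <>(<>~p -> ~p) fails. ✗
Satisfying worlds: {w0, w2, w3, w4}.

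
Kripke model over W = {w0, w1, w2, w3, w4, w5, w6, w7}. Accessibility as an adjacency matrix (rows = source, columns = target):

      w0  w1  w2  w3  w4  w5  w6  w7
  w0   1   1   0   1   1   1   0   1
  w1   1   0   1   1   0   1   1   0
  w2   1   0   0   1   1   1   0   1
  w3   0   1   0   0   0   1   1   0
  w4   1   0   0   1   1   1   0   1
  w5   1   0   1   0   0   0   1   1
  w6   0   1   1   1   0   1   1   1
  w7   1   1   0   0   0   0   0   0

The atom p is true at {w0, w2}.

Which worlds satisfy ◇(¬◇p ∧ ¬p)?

{w0, w1, w2, w4, w6}

w0: successors {w0, w1, w3, w4, w5, w7}; ¬◇p ∧ ¬p there: w0:F, w1:F, w3:T, w4:F, w5:F, w7:F. ✓
w1: successors {w0, w2, w3, w5, w6}; ¬◇p ∧ ¬p there: w0:F, w2:F, w3:T, w5:F, w6:F. ✓
w2: successors {w0, w3, w4, w5, w7}; ¬◇p ∧ ¬p there: w0:F, w3:T, w4:F, w5:F, w7:F. ✓
w3: successors {w1, w5, w6}; ¬◇p ∧ ¬p there: w1:F, w5:F, w6:F. ✗
w4: successors {w0, w3, w4, w5, w7}; ¬◇p ∧ ¬p there: w0:F, w3:T, w4:F, w5:F, w7:F. ✓
w5: successors {w0, w2, w6, w7}; ¬◇p ∧ ¬p there: w0:F, w2:F, w6:F, w7:F. ✗
w6: successors {w1, w2, w3, w5, w6, w7}; ¬◇p ∧ ¬p there: w1:F, w2:F, w3:T, w5:F, w6:F, w7:F. ✓
w7: successors {w0, w1}; ¬◇p ∧ ¬p there: w0:F, w1:F. ✗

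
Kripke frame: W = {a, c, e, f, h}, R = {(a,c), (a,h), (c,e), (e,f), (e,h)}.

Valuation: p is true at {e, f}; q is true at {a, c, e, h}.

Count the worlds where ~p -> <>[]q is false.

2

a: ~p is T, <>[]q is T. ✓
c: ~p is T, <>[]q is F. ✗
e: ~p is F, <>[]q is T. ✓
f: ~p is F, <>[]q is F. ✓
h: ~p is T, <>[]q is F. ✗
Satisfying worlds: {a, e, f}.
So ~p -> <>[]q fails at the other 2 worlds.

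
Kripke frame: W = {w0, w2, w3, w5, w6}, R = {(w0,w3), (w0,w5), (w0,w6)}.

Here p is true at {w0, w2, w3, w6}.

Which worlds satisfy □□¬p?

w0: successors {w3, w5, w6}; □¬p there: w3:T, w5:T, w6:T. ✓
w2: no successors, so □□¬p holds vacuously. ✓
w3: no successors, so □□¬p holds vacuously. ✓
w5: no successors, so □□¬p holds vacuously. ✓
w6: no successors, so □□¬p holds vacuously. ✓

{w0, w2, w3, w5, w6}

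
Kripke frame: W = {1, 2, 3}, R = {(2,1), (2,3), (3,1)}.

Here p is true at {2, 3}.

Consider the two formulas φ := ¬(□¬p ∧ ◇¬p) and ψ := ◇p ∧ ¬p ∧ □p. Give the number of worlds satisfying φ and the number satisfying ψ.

2 and 0

For ¬(□¬p ∧ ◇¬p):
1: □¬p ∧ ◇¬p is F. ✓
2: □¬p ∧ ◇¬p is F. ✓
3: □¬p ∧ ◇¬p is T. ✗
— 2 worlds.
For ◇p ∧ ¬p ∧ □p:
1: ◇p is F, ¬p ∧ □p is T. ✗
2: ◇p is T, ¬p ∧ □p is F. ✗
3: ◇p is F, ¬p ∧ □p is F. ✗
— 0 worlds.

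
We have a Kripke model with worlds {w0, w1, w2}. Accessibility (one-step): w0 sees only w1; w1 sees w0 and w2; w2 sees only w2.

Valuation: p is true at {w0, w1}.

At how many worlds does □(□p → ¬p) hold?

2

w0: successors {w1}; □p → ¬p there: w1:T. ✓
w1: successors {w0, w2}; □p → ¬p there: w0:F, w2:T. ✗
w2: successors {w2}; □p → ¬p there: w2:T. ✓
Satisfying worlds: {w0, w2}.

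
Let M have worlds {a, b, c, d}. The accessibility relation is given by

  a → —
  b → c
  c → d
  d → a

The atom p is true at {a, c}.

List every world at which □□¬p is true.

a: no successors, so □□¬p holds vacuously. ✓
b: successors {c}; □¬p there: c:T. ✓
c: successors {d}; □¬p there: d:F. ✗
d: successors {a}; □¬p there: a:T. ✓

{a, b, d}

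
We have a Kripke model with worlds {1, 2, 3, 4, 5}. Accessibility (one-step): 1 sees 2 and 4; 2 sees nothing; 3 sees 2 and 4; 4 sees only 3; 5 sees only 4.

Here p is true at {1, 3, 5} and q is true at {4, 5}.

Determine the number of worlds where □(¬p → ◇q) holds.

1: successors {2, 4}; ¬p → ◇q there: 2:F, 4:F. ✗
2: no successors, so □(¬p → ◇q) holds vacuously. ✓
3: successors {2, 4}; ¬p → ◇q there: 2:F, 4:F. ✗
4: successors {3}; ¬p → ◇q there: 3:T. ✓
5: successors {4}; ¬p → ◇q there: 4:F. ✗
Satisfying worlds: {2, 4}.

2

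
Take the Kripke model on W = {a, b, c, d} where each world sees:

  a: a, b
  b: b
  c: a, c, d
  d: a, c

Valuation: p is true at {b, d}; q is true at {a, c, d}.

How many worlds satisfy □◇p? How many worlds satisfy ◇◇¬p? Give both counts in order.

3 and 3

For □◇p:
a: successors {a, b}; ◇p there: a:T, b:T. ✓
b: successors {b}; ◇p there: b:T. ✓
c: successors {a, c, d}; ◇p there: a:T, c:T, d:F. ✗
d: successors {a, c}; ◇p there: a:T, c:T. ✓
— 3 worlds.
For ◇◇¬p:
a: successors {a, b}; ◇¬p there: a:T, b:F. ✓
b: successors {b}; ◇¬p there: b:F. ✗
c: successors {a, c, d}; ◇¬p there: a:T, c:T, d:T. ✓
d: successors {a, c}; ◇¬p there: a:T, c:T. ✓
— 3 worlds.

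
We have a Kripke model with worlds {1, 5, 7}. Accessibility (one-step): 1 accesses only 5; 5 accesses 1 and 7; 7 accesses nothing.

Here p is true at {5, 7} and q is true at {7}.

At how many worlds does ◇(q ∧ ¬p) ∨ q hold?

1

1: ◇(q ∧ ¬p) is F, q is F. ✗
5: ◇(q ∧ ¬p) is F, q is F. ✗
7: ◇(q ∧ ¬p) is F, q is T. ✓
Satisfying worlds: {7}.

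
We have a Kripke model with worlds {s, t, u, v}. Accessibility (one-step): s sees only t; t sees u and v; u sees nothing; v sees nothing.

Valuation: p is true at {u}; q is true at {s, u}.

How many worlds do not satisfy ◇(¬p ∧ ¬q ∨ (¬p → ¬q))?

2

s: successors {t}; ¬p ∧ ¬q ∨ (¬p → ¬q) there: t:T. ✓
t: successors {u, v}; ¬p ∧ ¬q ∨ (¬p → ¬q) there: u:T, v:T. ✓
u: no successors, so ◇(¬p ∧ ¬q ∨ (¬p → ¬q)) fails. ✗
v: no successors, so ◇(¬p ∧ ¬q ∨ (¬p → ¬q)) fails. ✗
Satisfying worlds: {s, t}.
So ◇(¬p ∧ ¬q ∨ (¬p → ¬q)) fails at the other 2 worlds.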